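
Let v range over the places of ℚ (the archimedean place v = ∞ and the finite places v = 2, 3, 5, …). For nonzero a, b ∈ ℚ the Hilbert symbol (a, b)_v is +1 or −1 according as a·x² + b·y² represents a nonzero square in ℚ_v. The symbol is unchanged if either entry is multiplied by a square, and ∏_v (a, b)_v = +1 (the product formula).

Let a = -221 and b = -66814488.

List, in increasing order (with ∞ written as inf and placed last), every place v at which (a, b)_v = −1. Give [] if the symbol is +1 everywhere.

Mod squares: a ≡ -221, b ≡ -38. Check v ∈ {∞, 2, 3, 13, 17, 19}.
v=19: a=19^0·(≡7), b=19^1·(≡6) mod 19; (7|19)=+1, (6|19)=+1; (−1)^{0·1·9}·(+1)^1·(+1)^0 = +1.
v=2: v_2(a)=0, v_2(b)=3; units ≡ 3, 5 (mod 8); ε·ε+αω+βω = 1·0+0·1+3·1 ≡ 1  ⇒  (a,b)_2 = -1.
v=13: a=13^1·(≡9), b=13^2·(≡4) mod 13; (9|13)=+1, (4|13)=+1; (−1)^{1·2·6}·(+1)^2·(+1)^1 = +1.
v=∞: -221 < 0 and -38 < 0  ⇒  (a,b)_∞ = -1.
v=3: a=3^0·(≡1), b=3^2·(≡1) mod 3; (1|3)=+1, (1|3)=+1; (−1)^{0·2·1}·(+1)^2·(+1)^0 = +1.
v=17: a=17^1·(≡4), b=17^2·(≡8) mod 17; (4|17)=+1, (8|17)=+1; (−1)^{1·2·8}·(+1)^2·(+1)^1 = +1.
(-221, -38 / ℚ) ramifies at {2, ∞}: a division algebra.

[2, inf]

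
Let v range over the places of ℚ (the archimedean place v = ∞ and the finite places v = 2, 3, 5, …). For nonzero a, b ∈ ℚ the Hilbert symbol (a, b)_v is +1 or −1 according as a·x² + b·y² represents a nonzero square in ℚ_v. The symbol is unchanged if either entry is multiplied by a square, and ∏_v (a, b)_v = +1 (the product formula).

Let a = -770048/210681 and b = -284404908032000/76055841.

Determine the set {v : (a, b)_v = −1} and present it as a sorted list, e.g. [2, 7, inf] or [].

(a, b) ≡ (-47, -43396745) mod (ℚ^×)²; places V = {2, 3, 5, 7, 17, 19, 23, 31, 37, 47, ∞}.
(a,b)_3: α=-6, u≡1; β=-6, v≡1 (mod 3); (1|3)=+1, (1|3)=+1; sign (−1)^0·+1^-6·+1^-6 = +1.
(a,b)_5: α=0, u≡2; β=3, v≡4 (mod 5); (2|5)=-1, (4|5)=+1; sign (−1)^0·-1^3·+1^0 = -1.
(a,b)_7: α=0, u≡4; β=1, v≡4 (mod 7); (4|7)=+1, (4|7)=+1; sign (−1)^0·+1^1·+1^0 = +1.
(a,b)_37: α=0, u≡11; β=1, v≡18 (mod 37); (11|37)=+1, (18|37)=-1; sign (−1)^0·+1^1·-1^0 = +1.
(a,b)_47: α=1, u≡39; β=1, v≡21 (mod 47); (39|47)=-1, (21|47)=+1; sign (−1)^1·-1^1·+1^1 = +1.
(a,b)_23: α=0, u≡15; β=1, v≡1 (mod 23); (15|23)=-1, (1|23)=+1; sign (−1)^0·-1^1·+1^0 = -1.
(a,b)_19: α=0, u≡13; β=-2, v≡10 (mod 19); (13|19)=-1, (10|19)=-1; sign (−1)^0·-1^-2·-1^0 = +1.
(a,b)_∞: sgn(-47)=−, sgn(-43396745)=−, so -1.
(a,b)_31: α=0, u≡17; β=1, v≡6 (mod 31); (17|31)=-1, (6|31)=-1; sign (−1)^0·-1^1·-1^0 = -1.
(a,b)_17: α=-2, u≡8; β=-2, v≡14 (mod 17); (8|17)=+1, (14|17)=-1; sign (−1)^0·+1^-2·-1^-2 = +1.
(a,b)_2: α=14, β=18; u≡1, v≡7 (mod 8); ε(u)ε(v)=0·1, αω(v)=14·0, βω(u)=18·0; sum ≡ 0  ⇒  +1.
(-47, -43396745 / ℚ) ramifies at {5, 23, 31, ∞}: a division algebra.

[5, 23, 31, inf]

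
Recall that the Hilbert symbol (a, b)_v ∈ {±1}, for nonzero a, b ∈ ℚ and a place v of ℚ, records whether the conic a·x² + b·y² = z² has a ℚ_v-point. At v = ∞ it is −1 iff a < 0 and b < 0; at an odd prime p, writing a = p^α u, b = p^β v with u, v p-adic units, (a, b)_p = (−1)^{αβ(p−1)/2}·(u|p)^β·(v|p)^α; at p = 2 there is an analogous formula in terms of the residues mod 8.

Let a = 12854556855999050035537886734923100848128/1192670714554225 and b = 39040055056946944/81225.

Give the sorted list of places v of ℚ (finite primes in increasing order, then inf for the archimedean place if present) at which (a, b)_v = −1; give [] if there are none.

[11, 41]

Mod squares: a ≡ 168113, b ≡ 1311480079. Check v ∈ {∞, 2, 3, 5, 7, 11, 13, 17, 19, 23, 29, 31, 41, 53}.
v=7: a=7^4·(≡4), b=7^1·(≡2) mod 7; (4|7)=+1, (2|7)=+1; (−1)^{4·1·3}·(+1)^1·(+1)^4 = +1.
v=31: a=31^7·(≡13), b=31^3·(≡10) mod 31; (13|31)=-1, (10|31)=+1; (−1)^{7·3·15}·(-1)^3·(+1)^7 = +1.
v=19: a=19^-8·(≡9), b=19^-2·(≡1) mod 19; (9|19)=+1, (1|19)=+1; (−1)^{-8·-2·9}·(+1)^-2·(+1)^-8 = +1.
v=2: v_2(a)=32, v_2(b)=8; units ≡ 1, 7 (mod 8); ε·ε+αω+βω = 0·1+32·0+8·0 ≡ 0  ⇒  (a,b)_2 = +1.
v=5: a=5^-2·(≡2), b=5^-2·(≡1) mod 5; (2|5)=-1, (1|5)=+1; (−1)^{-2·-2·2}·(-1)^-2·(+1)^-2 = +1.
v=53: a=53^-2·(≡41), b=53^0·(≡50) mod 53; (41|53)=-1, (50|53)=-1; (−1)^{-2·0·26}·(-1)^0·(-1)^-2 = +1.
v=41: a=41^2·(≡27), b=41^1·(≡37) mod 41; (27|41)=-1, (37|41)=+1; (−1)^{2·1·20}·(-1)^1·(+1)^2 = -1.
v=29: a=29^3·(≡8), b=29^1·(≡18) mod 29; (8|29)=-1, (18|29)=-1; (−1)^{3·1·14}·(-1)^1·(-1)^3 = +1.
v=17: a=17^3·(≡6), b=17^1·(≡11) mod 17; (6|17)=-1, (11|17)=-1; (−1)^{3·1·8}·(-1)^1·(-1)^3 = +1.
v=3: a=3^0·(≡2), b=3^-2·(≡1) mod 3; (2|3)=-1, (1|3)=+1; (−1)^{0·-2·1}·(-1)^-2·(+1)^0 = +1.
v=13: a=13^2·(≡4), b=13^1·(≡6) mod 13; (4|13)=+1, (6|13)=-1; (−1)^{2·1·6}·(+1)^1·(-1)^2 = +1.
v=23: a=23^0·(≡1), b=23^1·(≡13) mod 23; (1|23)=+1, (13|23)=+1; (−1)^{0·1·11}·(+1)^1·(+1)^0 = +1.
v=∞: 168113 > 0 and 1311480079 > 0  ⇒  (a,b)_∞ = +1.
v=11: a=11^3·(≡5), b=11^2·(≡8) mod 11; (5|11)=+1, (8|11)=-1; (−1)^{3·2·5}·(+1)^2·(-1)^3 = -1.
|Ram(168113, 1311480079)| = 2, even; anisotropic at {11, 41}.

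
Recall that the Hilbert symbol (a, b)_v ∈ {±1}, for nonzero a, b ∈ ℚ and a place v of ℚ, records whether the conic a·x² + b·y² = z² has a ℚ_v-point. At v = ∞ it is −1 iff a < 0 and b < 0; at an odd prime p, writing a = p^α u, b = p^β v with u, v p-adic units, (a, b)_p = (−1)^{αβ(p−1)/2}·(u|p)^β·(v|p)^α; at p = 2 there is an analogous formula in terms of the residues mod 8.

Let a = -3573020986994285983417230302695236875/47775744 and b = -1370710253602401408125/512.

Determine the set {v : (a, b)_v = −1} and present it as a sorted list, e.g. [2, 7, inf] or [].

Mod squares: a ≡ -70499, b ≡ -5434. Check v ∈ {∞, 2, 3, 5, 7, 11, 13, 17, 19, 29, 31}.
v=3: a=3^-6·(≡1), b=3^0·(≡2) mod 3; (1|3)=+1, (2|3)=-1; (−1)^{-6·0·1}·(+1)^0·(-1)^-6 = +1.
v=19: a=19^2·(≡3), b=19^1·(≡15) mod 19; (3|19)=-1, (15|19)=-1; (−1)^{2·1·9}·(-1)^1·(-1)^2 = -1.
v=7: a=7^2·(≡6), b=7^0·(≡5) mod 7; (6|7)=-1, (5|7)=-1; (−1)^{2·0·3}·(-1)^0·(-1)^2 = +1.
v=31: a=31^4·(≡11), b=31^2·(≡29) mod 31; (11|31)=-1, (29|31)=-1; (−1)^{4·2·15}·(-1)^2·(-1)^4 = +1.
v=∞: -70499 < 0 and -5434 < 0  ⇒  (a,b)_∞ = -1.
v=2: v_2(a)=-16, v_2(b)=-9; units ≡ 5, 3 (mod 8); ε·ε+αω+βω = 0·1+-16·1+-9·1 ≡ 1  ⇒  (a,b)_2 = -1.
v=5: a=5^4·(≡4), b=5^4·(≡1) mod 5; (4|5)=+1, (1|5)=+1; (−1)^{4·4·2}·(+1)^4·(+1)^4 = +1.
v=29: a=29^3·(≡9), b=29^2·(≡8) mod 29; (9|29)=+1, (8|29)=-1; (−1)^{3·2·14}·(+1)^2·(-1)^3 = -1.
v=17: a=17^5·(≡9), b=17^2·(≡3) mod 17; (9|17)=+1, (3|17)=-1; (−1)^{5·2·8}·(+1)^2·(-1)^5 = -1.
v=13: a=13^7·(≡11), b=13^5·(≡6) mod 13; (11|13)=-1, (6|13)=-1; (−1)^{7·5·6}·(-1)^5·(-1)^7 = +1.
v=11: a=11^5·(≡5), b=11^3·(≡5) mod 11; (5|11)=+1, (5|11)=+1; (−1)^{5·3·5}·(+1)^3·(+1)^5 = -1.
|Ram(-70499, -5434)| = 6, even; anisotropic at {2, 11, 17, 19, 29, ∞}.

[2, 11, 17, 19, 29, inf]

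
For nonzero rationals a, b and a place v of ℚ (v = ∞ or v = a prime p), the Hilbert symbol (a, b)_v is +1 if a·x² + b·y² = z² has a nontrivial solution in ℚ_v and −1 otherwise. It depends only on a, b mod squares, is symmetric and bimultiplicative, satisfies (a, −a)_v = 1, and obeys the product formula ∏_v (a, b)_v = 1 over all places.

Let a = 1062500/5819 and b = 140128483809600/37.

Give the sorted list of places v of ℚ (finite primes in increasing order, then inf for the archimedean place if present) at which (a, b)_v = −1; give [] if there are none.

Mod squares: a ≡ 187, b ≡ 1708993. Check v ∈ {∞, 2, 3, 5, 11, 13, 17, 19, 23, 37}.
v=23: a=23^-2·(≡16), b=23^0·(≡4) mod 23; (16|23)=+1, (4|23)=+1; (−1)^{-2·0·11}·(+1)^0·(+1)^-2 = +1.
v=13: a=13^0·(≡11), b=13^1·(≡11) mod 13; (11|13)=-1, (11|13)=-1; (−1)^{0·1·6}·(-1)^1·(-1)^0 = -1.
v=5: a=5^6·(≡2), b=5^2·(≡2) mod 5; (2|5)=-1, (2|5)=-1; (−1)^{6·2·2}·(-1)^2·(-1)^6 = +1.
v=2: v_2(a)=2, v_2(b)=6; units ≡ 3, 1 (mod 8); ε·ε+αω+βω = 1·0+2·0+6·1 ≡ 0  ⇒  (a,b)_2 = +1.
v=∞: 187 > 0 and 1708993 > 0  ⇒  (a,b)_∞ = +1.
v=11: a=11^-1·(≡10), b=11^1·(≡7) mod 11; (10|11)=-1, (7|11)=-1; (−1)^{-1·1·5}·(-1)^1·(-1)^-1 = -1.
v=3: a=3^0·(≡1), b=3^8·(≡1) mod 3; (1|3)=+1, (1|3)=+1; (−1)^{0·8·1}·(+1)^8·(+1)^0 = +1.
v=19: a=19^0·(≡4), b=19^1·(≡1) mod 19; (4|19)=+1, (1|19)=+1; (−1)^{0·1·9}·(+1)^1·(+1)^0 = +1.
v=17: a=17^1·(≡5), b=17^3·(≡2) mod 17; (5|17)=-1, (2|17)=+1; (−1)^{1·3·8}·(-1)^3·(+1)^1 = -1.
v=37: a=37^0·(≡23), b=37^-1·(≡14) mod 37; (23|37)=-1, (14|37)=-1; (−1)^{0·-1·18}·(-1)^-1·(-1)^0 = -1.
(187, 1708993 / ℚ) ramifies at {11, 13, 17, 37}: a division algebra.

[11, 13, 17, 37]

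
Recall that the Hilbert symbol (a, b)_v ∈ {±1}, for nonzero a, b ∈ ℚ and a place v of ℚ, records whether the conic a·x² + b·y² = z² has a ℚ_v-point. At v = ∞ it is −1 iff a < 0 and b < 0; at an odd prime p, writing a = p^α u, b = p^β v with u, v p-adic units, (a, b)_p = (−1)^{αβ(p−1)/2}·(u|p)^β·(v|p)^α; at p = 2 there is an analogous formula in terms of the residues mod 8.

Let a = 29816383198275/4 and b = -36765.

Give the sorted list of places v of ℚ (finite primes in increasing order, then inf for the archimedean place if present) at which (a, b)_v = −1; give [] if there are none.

[2, 19]

Mod squares: a ≡ 2451, b ≡ -4085. Check v ∈ {∞, 2, 3, 5, 19, 43}.
v=19: a=19^3·(≡14), b=19^1·(≡3) mod 19; (14|19)=-1, (3|19)=-1; (−1)^{3·1·9}·(-1)^1·(-1)^3 = -1.
v=43: a=43^3·(≡35), b=43^1·(≡5) mod 43; (35|43)=+1, (5|43)=-1; (−1)^{3·1·21}·(+1)^1·(-1)^3 = +1.
v=2: v_2(a)=-2, v_2(b)=0; units ≡ 3, 3 (mod 8); ε·ε+αω+βω = 1·1+-2·1+0·1 ≡ 1  ⇒  (a,b)_2 = -1.
v=∞: 2451 > 0 and -4085 < 0  ⇒  (a,b)_∞ = +1.
v=5: a=5^2·(≡4), b=5^1·(≡2) mod 5; (4|5)=+1, (2|5)=-1; (−1)^{2·1·2}·(+1)^1·(-1)^2 = +1.
v=3: a=3^7·(≡1), b=3^2·(≡1) mod 3; (1|3)=+1, (1|3)=+1; (−1)^{7·2·1}·(+1)^2·(+1)^7 = +1.
Ram(2451, -4085) = {2, 19}; no ℚ_2-point on the conic.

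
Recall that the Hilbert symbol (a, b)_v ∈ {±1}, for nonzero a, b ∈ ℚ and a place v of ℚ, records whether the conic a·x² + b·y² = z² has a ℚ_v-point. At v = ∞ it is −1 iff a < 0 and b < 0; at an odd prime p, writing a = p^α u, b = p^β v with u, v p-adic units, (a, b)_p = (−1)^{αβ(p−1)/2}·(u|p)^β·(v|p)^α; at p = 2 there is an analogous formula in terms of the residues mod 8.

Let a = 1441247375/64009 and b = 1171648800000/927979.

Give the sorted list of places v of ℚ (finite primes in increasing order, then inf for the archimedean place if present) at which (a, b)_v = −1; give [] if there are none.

[2, 41]

(a, b) ≡ (95, 3895) mod (ℚ^×)²; places V = {2, 3, 5, 7, 11, 13, 17, 19, 23, 41, ∞}.
(a,b)_23: α=-2, u≡9; β=0, v≡1 (mod 23); (9|23)=+1, (1|23)=+1; sign (−1)^0·+1^0·+1^-2 = +1.
(a,b)_3: α=0, u≡2; β=6, v≡1 (mod 3); (2|3)=-1, (1|3)=+1; sign (−1)^0·-1^6·+1^0 = +1.
(a,b)_19: α=3, u≡17; β=-1, v≡10 (mod 19); (17|19)=+1, (10|19)=-1; sign (−1)^1·+1^-1·-1^3 = +1.
(a,b)_∞: sgn(95)=+, sgn(3895)=+, so +1.
(a,b)_41: α=2, u≡3; β=1, v≡22 (mod 41); (3|41)=-1, (22|41)=-1; sign (−1)^0·-1^1·-1^2 = -1.
(a,b)_11: α=-2, u≡7; β=0, v≡1 (mod 11); (7|11)=-1, (1|11)=+1; sign (−1)^0·-1^0·+1^-2 = +1.
(a,b)_13: α=0, u≡10; β=-2, v≡11 (mod 13); (10|13)=+1, (11|13)=-1; sign (−1)^0·+1^-2·-1^0 = +1.
(a,b)_5: α=3, u≡1; β=5, v≡4 (mod 5); (1|5)=+1, (4|5)=+1; sign (−1)^0·+1^5·+1^3 = +1.
(a,b)_17: α=0, u≡10; β=-2, v≡8 (mod 17); (10|17)=-1, (8|17)=+1; sign (−1)^0·-1^-2·+1^0 = +1.
(a,b)_2: α=0, β=8; u≡7, v≡7 (mod 8); ε(u)ε(v)=1·1, αω(v)=0·0, βω(u)=8·0; sum ≡ 1  ⇒  -1.
(a,b)_7: α=0, u≡1; β=2, v≡3 (mod 7); (1|7)=+1, (3|7)=-1; sign (−1)^0·+1^2·-1^0 = +1.
|Ram(95, 3895)| = 2, even; anisotropic at {2, 41}.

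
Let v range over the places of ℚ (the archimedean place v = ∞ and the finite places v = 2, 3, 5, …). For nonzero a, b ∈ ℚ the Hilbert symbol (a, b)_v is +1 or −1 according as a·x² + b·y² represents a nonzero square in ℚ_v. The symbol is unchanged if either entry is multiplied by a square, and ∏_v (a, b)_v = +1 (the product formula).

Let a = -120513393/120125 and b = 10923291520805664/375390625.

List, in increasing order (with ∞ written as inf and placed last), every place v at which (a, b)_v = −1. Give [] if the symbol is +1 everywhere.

Mod squares: a ≡ -165, b ≡ 66. Check v ∈ {∞, 2, 3, 5, 7, 11, 13, 17, 31}.
v=17: a=17^0·(≡5), b=17^2·(≡4) mod 17; (5|17)=-1, (4|17)=+1; (−1)^{0·2·8}·(-1)^2·(+1)^0 = +1.
v=31: a=31^-2·(≡6), b=31^-2·(≡19) mod 31; (6|31)=-1, (19|31)=+1; (−1)^{-2·-2·15}·(-1)^-2·(+1)^-2 = +1.
v=13: a=13^2·(≡1), b=13^2·(≡1) mod 13; (1|13)=+1, (1|13)=+1; (−1)^{2·2·6}·(+1)^2·(+1)^2 = +1.
v=7: a=7^4·(≡5), b=7^4·(≡3) mod 7; (5|7)=-1, (3|7)=-1; (−1)^{4·4·3}·(-1)^4·(-1)^4 = +1.
v=11: a=11^1·(≡10), b=11^3·(≡10) mod 11; (10|11)=-1, (10|11)=-1; (−1)^{1·3·5}·(-1)^3·(-1)^1 = -1.
v=2: v_2(a)=0, v_2(b)=5; units ≡ 3, 1 (mod 8); ε·ε+αω+βω = 1·0+0·0+5·1 ≡ 1  ⇒  (a,b)_2 = -1.
v=5: a=5^-3·(≡2), b=5^-8·(≡4) mod 5; (2|5)=-1, (4|5)=+1; (−1)^{-3·-8·2}·(-1)^-8·(+1)^-3 = +1.
v=∞: -165 < 0 and 66 > 0  ⇒  (a,b)_∞ = +1.
v=3: a=3^3·(≡2), b=3^7·(≡1) mod 3; (2|3)=-1, (1|3)=+1; (−1)^{3·7·1}·(-1)^7·(+1)^3 = +1.
Ram(-165, 66) = {2, 11}; no ℚ_2-point on the conic.

[2, 11]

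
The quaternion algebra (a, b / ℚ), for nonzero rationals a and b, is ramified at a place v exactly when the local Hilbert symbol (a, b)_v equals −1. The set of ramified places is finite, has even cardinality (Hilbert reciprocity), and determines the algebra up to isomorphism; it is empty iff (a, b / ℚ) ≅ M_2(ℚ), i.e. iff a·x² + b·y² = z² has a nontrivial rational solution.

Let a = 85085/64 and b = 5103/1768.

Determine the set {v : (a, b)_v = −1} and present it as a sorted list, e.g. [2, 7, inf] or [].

Mod squares: a ≡ 85085, b ≡ 3094. Check v ∈ {∞, 2, 3, 5, 7, 11, 13, 17}.
v=3: a=3^0·(≡2), b=3^6·(≡1) mod 3; (2|3)=-1, (1|3)=+1; (−1)^{0·6·1}·(-1)^6·(+1)^0 = +1.
v=7: a=7^1·(≡3), b=7^1·(≡2) mod 7; (3|7)=-1, (2|7)=+1; (−1)^{1·1·3}·(-1)^1·(+1)^1 = +1.
v=5: a=5^1·(≡3), b=5^0·(≡1) mod 5; (3|5)=-1, (1|5)=+1; (−1)^{1·0·2}·(-1)^0·(+1)^1 = +1.
v=17: a=17^1·(≡11), b=17^-1·(≡10) mod 17; (11|17)=-1, (10|17)=-1; (−1)^{1·-1·8}·(-1)^-1·(-1)^1 = +1.
v=11: a=11^1·(≡10), b=11^0·(≡4) mod 11; (10|11)=-1, (4|11)=+1; (−1)^{1·0·5}·(-1)^0·(+1)^1 = +1.
v=13: a=13^1·(≡7), b=13^-1·(≡12) mod 13; (7|13)=-1, (12|13)=+1; (−1)^{1·-1·6}·(-1)^-1·(+1)^1 = -1.
v=∞: 85085 > 0 and 3094 > 0  ⇒  (a,b)_∞ = +1.
v=2: v_2(a)=-6, v_2(b)=-3; units ≡ 5, 3 (mod 8); ε·ε+αω+βω = 0·1+-6·1+-3·1 ≡ 1  ⇒  (a,b)_2 = -1.
(85085, 3094 / ℚ) ramifies at {2, 13}: a division algebra.

[2, 13]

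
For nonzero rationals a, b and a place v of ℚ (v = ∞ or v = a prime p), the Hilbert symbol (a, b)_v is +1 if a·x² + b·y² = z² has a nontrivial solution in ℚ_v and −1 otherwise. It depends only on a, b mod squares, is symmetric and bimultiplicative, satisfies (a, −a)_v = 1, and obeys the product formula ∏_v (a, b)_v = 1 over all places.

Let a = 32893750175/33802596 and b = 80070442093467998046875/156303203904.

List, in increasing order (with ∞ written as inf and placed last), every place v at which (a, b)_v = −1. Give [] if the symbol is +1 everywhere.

(a, b) ≡ (47, 132587) mod (ℚ^×)²; places V = {2, 3, 5, 7, 11, 13, 17, 19, 31, 37, 47, ∞}.
(a,b)_3: α=-4, u≡2; β=-4, v≡2 (mod 3); (2|3)=-1, (2|3)=-1; sign (−1)^0·-1^-4·-1^-4 = +1.
(a,b)_11: α=2, u≡5; β=2, v≡5 (mod 11); (5|11)=+1, (5|11)=+1; sign (−1)^0·+1^2·+1^2 = +1.
(a,b)_37: α=2, u≡28; β=2, v≡26 (mod 37); (28|37)=+1, (26|37)=+1; sign (−1)^0·+1^2·+1^2 = +1.
(a,b)_17: α=-2, u≡8; β=-4, v≡8 (mod 17); (8|17)=+1, (8|17)=+1; sign (−1)^0·+1^-4·+1^-2 = +1.
(a,b)_31: α=0, u≡1; β=1, v≡13 (mod 31); (1|31)=+1, (13|31)=-1; sign (−1)^0·+1^1·-1^0 = +1.
(a,b)_7: α=0, u≡3; β=1, v≡6 (mod 7); (3|7)=-1, (6|7)=-1; sign (−1)^0·-1^1·-1^0 = -1.
(a,b)_∞: sgn(47)=+, sgn(132587)=+, so +1.
(a,b)_19: α=-2, u≡1; β=-2, v≡4 (mod 19); (1|19)=+1, (4|19)=+1; sign (−1)^0·+1^-2·+1^-2 = +1.
(a,b)_2: α=-2, β=-6; u≡7, v≡3 (mod 8); ε(u)ε(v)=1·1, αω(v)=-2·1, βω(u)=-6·0; sum ≡ 1  ⇒  -1.
(a,b)_5: α=2, u≡2; β=10, v≡2 (mod 5); (2|5)=-1, (2|5)=-1; sign (−1)^0·-1^10·-1^2 = +1.
(a,b)_47: α=1, u≡28; β=3, v≡2 (mod 47); (28|47)=+1, (2|47)=+1; sign (−1)^1·+1^3·+1^1 = -1.
(a,b)_13: α=2, u≡6; β=3, v≡7 (mod 13); (6|13)=-1, (7|13)=-1; sign (−1)^0·-1^3·-1^2 = -1.
(47, 132587 / ℚ) ramifies at {2, 7, 13, 47}: a division algebra.

[2, 7, 13, 47]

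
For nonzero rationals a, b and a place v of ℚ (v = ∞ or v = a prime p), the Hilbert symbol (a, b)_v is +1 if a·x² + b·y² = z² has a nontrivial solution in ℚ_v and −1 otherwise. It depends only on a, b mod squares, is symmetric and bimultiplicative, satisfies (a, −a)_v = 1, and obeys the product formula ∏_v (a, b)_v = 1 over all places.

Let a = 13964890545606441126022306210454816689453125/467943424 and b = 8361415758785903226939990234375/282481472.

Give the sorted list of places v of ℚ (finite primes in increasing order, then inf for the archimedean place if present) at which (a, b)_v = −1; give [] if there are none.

[3, 13, 37, 41]

Mod squares: a ≡ 629, b ≡ 135915. Check v ∈ {∞, 2, 3, 5, 7, 11, 13, 17, 19, 37, 41}.
v=41: a=41^2·(≡26), b=41^-1·(≡24) mod 41; (26|41)=-1, (24|41)=-1; (−1)^{2·-1·20}·(-1)^-1·(-1)^2 = -1.
v=11: a=11^8·(≡10), b=11^4·(≡10) mod 11; (10|11)=-1, (10|11)=-1; (−1)^{8·4·5}·(-1)^4·(-1)^8 = +1.
v=∞: 629 > 0 and 135915 > 0  ⇒  (a,b)_∞ = +1.
v=13: a=13^-4·(≡11), b=13^-3·(≡12) mod 13; (11|13)=-1, (12|13)=+1; (−1)^{-4·-3·6}·(-1)^-3·(+1)^-4 = -1.
v=17: a=17^5·(≡12), b=17^3·(≡12) mod 17; (12|17)=-1, (12|17)=-1; (−1)^{5·3·8}·(-1)^3·(-1)^5 = +1.
v=2: v_2(a)=-14, v_2(b)=-6; units ≡ 5, 3 (mod 8); ε·ε+αω+βω = 0·1+-14·1+-6·1 ≡ 0  ⇒  (a,b)_2 = +1.
v=19: a=19^10·(≡18), b=19^6·(≡3) mod 19; (18|19)=-1, (3|19)=-1; (−1)^{10·6·9}·(-1)^6·(-1)^10 = +1.
v=37: a=37^3·(≡20), b=37^4·(≡2) mod 37; (20|37)=-1, (2|37)=-1; (−1)^{3·4·18}·(-1)^4·(-1)^3 = -1.
v=7: a=7^0·(≡6), b=7^-2·(≡3) mod 7; (6|7)=-1, (3|7)=-1; (−1)^{0·-2·3}·(-1)^-2·(-1)^0 = +1.
v=3: a=3^2·(≡2), b=3^3·(≡2) mod 3; (2|3)=-1, (2|3)=-1; (−1)^{2·3·1}·(-1)^3·(-1)^2 = -1.
v=5: a=5^10·(≡1), b=5^11·(≡3) mod 5; (1|5)=+1, (3|5)=-1; (−1)^{10·11·2}·(+1)^11·(-1)^10 = +1.
|Ram(629, 135915)| = 4, even; anisotropic at {3, 13, 37, 41}.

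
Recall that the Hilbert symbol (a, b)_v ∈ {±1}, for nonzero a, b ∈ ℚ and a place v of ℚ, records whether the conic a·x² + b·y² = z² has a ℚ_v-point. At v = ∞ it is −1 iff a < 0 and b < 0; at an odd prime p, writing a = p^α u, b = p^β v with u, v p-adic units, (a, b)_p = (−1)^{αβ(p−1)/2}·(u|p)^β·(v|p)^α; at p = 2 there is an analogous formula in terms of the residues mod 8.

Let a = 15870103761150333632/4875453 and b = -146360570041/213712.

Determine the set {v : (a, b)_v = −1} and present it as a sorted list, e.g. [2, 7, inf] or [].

[2, 37]

Mod squares: a ≡ 65231, b ≡ -37. Check v ∈ {∞, 2, 3, 7, 11, 19, 31, 37, 41, 43}.
v=11: a=11^-4·(≡1), b=11^0·(≡10) mod 11; (1|11)=+1, (10|11)=-1; (−1)^{-4·0·5}·(+1)^0·(-1)^-4 = +1.
v=31: a=31^4·(≡1), b=31^2·(≡20) mod 31; (1|31)=+1, (20|31)=+1; (−1)^{4·2·15}·(+1)^2·(+1)^4 = +1.
v=2: v_2(a)=6, v_2(b)=-4; units ≡ 7, 3 (mod 8); ε·ε+αω+βω = 1·1+6·1+-4·0 ≡ 1  ⇒  (a,b)_2 = -1.
v=41: a=41^3·(≡9), b=41^2·(≡4) mod 41; (9|41)=+1, (4|41)=+1; (−1)^{3·2·20}·(+1)^2·(+1)^3 = +1.
v=37: a=37^-1·(≡29), b=37^-1·(≡26) mod 37; (29|37)=-1, (26|37)=+1; (−1)^{-1·-1·18}·(-1)^-1·(+1)^-1 = -1.
v=7: a=7^2·(≡5), b=7^2·(≡6) mod 7; (5|7)=-1, (6|7)=-1; (−1)^{2·2·3}·(-1)^2·(-1)^2 = +1.
v=19: a=19^0·(≡17), b=19^-2·(≡7) mod 19; (17|19)=+1, (7|19)=+1; (−1)^{0·-2·9}·(+1)^-2·(+1)^0 = +1.
v=3: a=3^-2·(≡2), b=3^0·(≡2) mod 3; (2|3)=-1, (2|3)=-1; (−1)^{-2·0·1}·(-1)^0·(-1)^-2 = +1.
v=43: a=43^3·(≡28), b=43^2·(≡35) mod 43; (28|43)=-1, (35|43)=+1; (−1)^{3·2·21}·(-1)^2·(+1)^3 = +1.
v=∞: 65231 > 0 and -37 < 0  ⇒  (a,b)_∞ = +1.
|Ram(65231, -37)| = 2, even; anisotropic at {2, 37}.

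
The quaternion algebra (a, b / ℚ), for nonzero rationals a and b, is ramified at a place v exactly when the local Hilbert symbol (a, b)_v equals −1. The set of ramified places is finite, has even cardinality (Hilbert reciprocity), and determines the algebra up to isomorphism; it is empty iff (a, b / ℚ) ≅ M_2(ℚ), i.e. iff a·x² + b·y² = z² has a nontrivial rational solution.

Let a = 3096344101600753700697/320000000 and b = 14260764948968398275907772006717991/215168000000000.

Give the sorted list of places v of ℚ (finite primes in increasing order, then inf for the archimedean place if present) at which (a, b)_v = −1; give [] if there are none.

(a, b) ≡ (85085, 12155) mod (ℚ^×)²; places V = {2, 3, 5, 7, 11, 13, 17, 41, 47, ∞}.
(a,b)_5: α=-7, u≡2; β=-9, v≡1 (mod 5); (2|5)=-1, (1|5)=+1; sign (−1)^0·-1^-9·+1^-7 = -1.
(a,b)_2: α=-12, β=-16; u≡5, v≡3 (mod 8); ε(u)ε(v)=0·1, αω(v)=-12·1, βω(u)=-16·1; sum ≡ 0  ⇒  +1.
(a,b)_11: α=1, u≡7; β=5, v≡9 (mod 11); (7|11)=-1, (9|11)=+1; sign (−1)^1·-1^5·+1^1 = +1.
(a,b)_13: α=7, u≡11; β=11, v≡3 (mod 13); (11|13)=-1, (3|13)=+1; sign (−1)^0·-1^11·+1^7 = -1.
(a,b)_3: α=10, u≡2; β=8, v≡2 (mod 3); (2|3)=-1, (2|3)=-1; sign (−1)^0·-1^8·-1^10 = +1.
(a,b)_41: α=0, u≡25; β=-2, v≡14 (mod 41); (25|41)=+1, (14|41)=-1; sign (−1)^0·+1^-2·-1^0 = +1.
(a,b)_47: α=2, u≡31; β=2, v≡43 (mod 47); (31|47)=-1, (43|47)=-1; sign (−1)^0·-1^2·-1^2 = +1.
(a,b)_∞: sgn(85085)=+, sgn(12155)=+, so +1.
(a,b)_17: α=3, u≡5; β=5, v≡16 (mod 17); (5|17)=-1, (16|17)=+1; sign (−1)^0·-1^5·+1^3 = -1.
(a,b)_7: α=1, u≡3; β=4, v≡5 (mod 7); (3|7)=-1, (5|7)=-1; sign (−1)^0·-1^4·-1^1 = -1.
|Ram(85085, 12155)| = 4, even; anisotropic at {5, 7, 13, 17}.

[5, 7, 13, 17]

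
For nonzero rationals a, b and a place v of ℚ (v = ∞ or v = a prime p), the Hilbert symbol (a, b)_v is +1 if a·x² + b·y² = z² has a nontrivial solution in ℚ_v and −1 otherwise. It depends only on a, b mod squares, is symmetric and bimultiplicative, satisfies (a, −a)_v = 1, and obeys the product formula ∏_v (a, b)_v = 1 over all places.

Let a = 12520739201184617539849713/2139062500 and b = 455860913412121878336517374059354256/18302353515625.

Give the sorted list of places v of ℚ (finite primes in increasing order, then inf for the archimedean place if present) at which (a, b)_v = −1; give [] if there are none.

Mod squares: a ≡ 17, b ≡ 17081. Check v ∈ {∞, 2, 3, 5, 7, 11, 13, 17, 19, 29, 31, 37}.
v=3: a=3^6·(≡2), b=3^4·(≡2) mod 3; (2|3)=-1, (2|3)=-1; (−1)^{6·4·1}·(-1)^4·(-1)^6 = +1.
v=5: a=5^-8·(≡3), b=5^-10·(≡1) mod 5; (3|5)=-1, (1|5)=+1; (−1)^{-8·-10·2}·(-1)^-10·(+1)^-8 = +1.
v=11: a=11^4·(≡2), b=11^6·(≡5) mod 11; (2|11)=-1, (5|11)=+1; (−1)^{4·6·5}·(-1)^6·(+1)^4 = +1.
v=∞: 17 > 0 and 17081 > 0  ⇒  (a,b)_∞ = +1.
v=31: a=31^2·(≡6), b=31^3·(≡13) mod 31; (6|31)=-1, (13|31)=-1; (−1)^{2·3·15}·(-1)^3·(-1)^2 = -1.
v=37: a=37^-2·(≡14), b=37^-4·(≡18) mod 37; (14|37)=-1, (18|37)=-1; (−1)^{-2·-4·18}·(-1)^-4·(-1)^-2 = +1.
v=7: a=7^2·(≡5), b=7^0·(≡4) mod 7; (5|7)=-1, (4|7)=+1; (−1)^{2·0·3}·(-1)^0·(+1)^2 = +1.
v=17: a=17^1·(≡9), b=17^2·(≡13) mod 17; (9|17)=+1, (13|17)=+1; (−1)^{1·2·8}·(+1)^2·(+1)^1 = +1.
v=29: a=29^2·(≡12), b=29^3·(≡22) mod 29; (12|29)=-1, (22|29)=+1; (−1)^{2·3·14}·(-1)^3·(+1)^2 = -1.
v=13: a=13^6·(≡1), b=13^10·(≡4) mod 13; (1|13)=+1, (4|13)=+1; (−1)^{6·10·6}·(+1)^10·(+1)^6 = +1.
v=19: a=19^2·(≡16), b=19^3·(≡9) mod 19; (16|19)=+1, (9|19)=+1; (−1)^{2·3·9}·(+1)^3·(+1)^2 = +1.
v=2: v_2(a)=-2, v_2(b)=4; units ≡ 1, 1 (mod 8); ε·ε+αω+βω = 0·0+-2·0+4·0 ≡ 0  ⇒  (a,b)_2 = +1.
Ram(17, 17081) = {29, 31}; no ℚ_29-point on the conic.

[29, 31]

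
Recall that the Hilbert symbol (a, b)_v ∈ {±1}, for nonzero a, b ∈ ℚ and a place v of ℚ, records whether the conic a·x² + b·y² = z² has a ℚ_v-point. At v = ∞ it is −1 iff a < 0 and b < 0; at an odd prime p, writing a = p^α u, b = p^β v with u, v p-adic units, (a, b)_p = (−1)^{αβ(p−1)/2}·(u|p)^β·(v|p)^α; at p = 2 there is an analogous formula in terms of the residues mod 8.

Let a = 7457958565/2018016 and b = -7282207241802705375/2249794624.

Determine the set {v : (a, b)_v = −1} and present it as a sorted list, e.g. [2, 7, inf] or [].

[11, 13]

(a, b) ≡ (24310, -15) mod (ℚ^×)²; places V = {2, 3, 5, 7, 11, 13, 17, 19, 29, ∞}.
(a,b)_17: α=3, u≡9; β=2, v≡2 (mod 17); (9|17)=+1, (2|17)=+1; sign (−1)^0·+1^2·+1^3 = +1.
(a,b)_5: α=1, u≡3; β=3, v≡3 (mod 5); (3|5)=-1, (3|5)=-1; sign (−1)^0·-1^3·-1^1 = +1.
(a,b)_11: α=-1, u≡10; β=-4, v≡7 (mod 11); (10|11)=-1, (7|11)=-1; sign (−1)^0·-1^-4·-1^-1 = -1.
(a,b)_7: α=-2, u≡5; β=-4, v≡3 (mod 7); (5|7)=-1, (3|7)=-1; sign (−1)^0·-1^-4·-1^-2 = +1.
(a,b)_2: α=-5, β=-6; u≡3, v≡1 (mod 8); ε(u)ε(v)=1·0, αω(v)=-5·0, βω(u)=-6·1; sum ≡ 0  ⇒  +1.
(a,b)_13: α=-1, u≡8; β=0, v≡7 (mod 13); (8|13)=-1, (7|13)=-1; sign (−1)^0·-1^0·-1^-1 = -1.
(a,b)_29: α=2, u≡17; β=4, v≡18 (mod 29); (17|29)=-1, (18|29)=-1; sign (−1)^0·-1^4·-1^2 = +1.
(a,b)_3: α=-2, u≡1; β=7, v≡1 (mod 3); (1|3)=+1, (1|3)=+1; sign (−1)^0·+1^7·+1^-2 = +1.
(a,b)_∞: sgn(24310)=+, sgn(-15)=−, so +1.
(a,b)_19: α=2, u≡4; β=4, v≡6 (mod 19); (4|19)=+1, (6|19)=+1; sign (−1)^0·+1^4·+1^2 = +1.
(24310, -15 / ℚ) ramifies at {11, 13}: a division algebra.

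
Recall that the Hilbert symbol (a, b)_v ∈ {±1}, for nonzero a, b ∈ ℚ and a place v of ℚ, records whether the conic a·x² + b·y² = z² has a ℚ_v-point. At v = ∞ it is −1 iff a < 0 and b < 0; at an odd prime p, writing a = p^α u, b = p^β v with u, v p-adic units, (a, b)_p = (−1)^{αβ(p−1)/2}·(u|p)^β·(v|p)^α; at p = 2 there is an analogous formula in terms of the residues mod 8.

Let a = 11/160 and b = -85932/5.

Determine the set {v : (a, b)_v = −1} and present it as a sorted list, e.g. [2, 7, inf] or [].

Mod squares: a ≡ 110, b ≡ -11935. Check v ∈ {∞, 2, 3, 5, 7, 11, 31}.
v=3: a=3^0·(≡2), b=3^2·(≡2) mod 3; (2|3)=-1, (2|3)=-1; (−1)^{0·2·1}·(-1)^2·(-1)^0 = +1.
v=31: a=31^0·(≡27), b=31^1·(≡16) mod 31; (27|31)=-1, (16|31)=+1; (−1)^{0·1·15}·(-1)^1·(+1)^0 = -1.
v=5: a=5^-1·(≡3), b=5^-1·(≡3) mod 5; (3|5)=-1, (3|5)=-1; (−1)^{-1·-1·2}·(-1)^-1·(-1)^-1 = +1.
v=7: a=7^0·(≡3), b=7^1·(≡6) mod 7; (3|7)=-1, (6|7)=-1; (−1)^{0·1·3}·(-1)^1·(-1)^0 = -1.
v=2: v_2(a)=-5, v_2(b)=2; units ≡ 7, 1 (mod 8); ε·ε+αω+βω = 1·0+-5·0+2·0 ≡ 0  ⇒  (a,b)_2 = +1.
v=∞: 110 > 0 and -11935 < 0  ⇒  (a,b)_∞ = +1.
v=11: a=11^1·(≡2), b=11^1·(≡4) mod 11; (2|11)=-1, (4|11)=+1; (−1)^{1·1·5}·(-1)^1·(+1)^1 = +1.
|Ram(110, -11935)| = 2, even; anisotropic at {7, 31}.

[7, 31]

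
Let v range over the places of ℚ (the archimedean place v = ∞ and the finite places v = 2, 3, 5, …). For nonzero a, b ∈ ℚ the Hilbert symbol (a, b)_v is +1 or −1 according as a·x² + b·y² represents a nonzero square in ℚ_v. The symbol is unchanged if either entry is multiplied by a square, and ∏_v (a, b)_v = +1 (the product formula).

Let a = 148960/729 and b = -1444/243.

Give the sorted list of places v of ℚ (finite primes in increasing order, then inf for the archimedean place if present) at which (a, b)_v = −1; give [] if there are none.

[2, 5]

(a, b) ≡ (190, -3) mod (ℚ^×)²; places V = {2, 3, 5, 7, 19, ∞}.
(a,b)_5: α=1, u≡3; β=0, v≡2 (mod 5); (3|5)=-1, (2|5)=-1; sign (−1)^0·-1^0·-1^1 = -1.
(a,b)_7: α=2, u≡2; β=0, v≡1 (mod 7); (2|7)=+1, (1|7)=+1; sign (−1)^0·+1^0·+1^2 = +1.
(a,b)_2: α=5, β=2; u≡7, v≡5 (mod 8); ε(u)ε(v)=1·0, αω(v)=5·1, βω(u)=2·0; sum ≡ 1  ⇒  -1.
(a,b)_∞: sgn(190)=+, sgn(-3)=−, so +1.
(a,b)_3: α=-6, u≡1; β=-5, v≡2 (mod 3); (1|3)=+1, (2|3)=-1; sign (−1)^0·+1^-5·-1^-6 = +1.
(a,b)_19: α=1, u≡18; β=2, v≡1 (mod 19); (18|19)=-1, (1|19)=+1; sign (−1)^0·-1^2·+1^1 = +1.
|Ram(190, -3)| = 2, even; anisotropic at {2, 5}.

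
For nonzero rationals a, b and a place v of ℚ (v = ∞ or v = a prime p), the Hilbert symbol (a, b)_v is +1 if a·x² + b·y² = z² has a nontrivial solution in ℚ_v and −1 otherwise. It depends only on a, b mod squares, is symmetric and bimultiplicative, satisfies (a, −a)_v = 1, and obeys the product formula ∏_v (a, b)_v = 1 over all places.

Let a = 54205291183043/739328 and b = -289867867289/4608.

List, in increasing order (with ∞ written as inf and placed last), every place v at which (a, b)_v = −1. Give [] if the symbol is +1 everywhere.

[7, 13]

Mod squares: a ≡ 3094, b ≡ -2002. Check v ∈ {∞, 2, 3, 7, 11, 13, 17, 19}.
v=17: a=17^3·(≡10), b=17^2·(≡8) mod 17; (10|17)=-1, (8|17)=+1; (−1)^{3·2·8}·(-1)^2·(+1)^3 = +1.
v=11: a=11^4·(≡5), b=11^3·(≡4) mod 11; (5|11)=+1, (4|11)=+1; (−1)^{4·3·5}·(+1)^3·(+1)^4 = +1.
v=2: v_2(a)=-11, v_2(b)=-9; units ≡ 3, 7 (mod 8); ε·ε+αω+βω = 1·1+-11·0+-9·1 ≡ 0  ⇒  (a,b)_2 = +1.
v=13: a=13^3·(≡10), b=13^3·(≡7) mod 13; (10|13)=+1, (7|13)=-1; (−1)^{3·3·6}·(+1)^3·(-1)^3 = -1.
v=3: a=3^0·(≡1), b=3^-2·(≡2) mod 3; (1|3)=+1, (2|3)=-1; (−1)^{0·-2·1}·(+1)^-2·(-1)^0 = +1.
v=19: a=19^-2·(≡17), b=19^0·(≡18) mod 19; (17|19)=+1, (18|19)=-1; (−1)^{-2·0·9}·(+1)^0·(-1)^-2 = +1.
v=7: a=7^3·(≡2), b=7^3·(≡1) mod 7; (2|7)=+1, (1|7)=+1; (−1)^{3·3·3}·(+1)^3·(+1)^3 = -1.
v=∞: 3094 > 0 and -2002 < 0  ⇒  (a,b)_∞ = +1.
|Ram(3094, -2002)| = 2, even; anisotropic at {7, 13}.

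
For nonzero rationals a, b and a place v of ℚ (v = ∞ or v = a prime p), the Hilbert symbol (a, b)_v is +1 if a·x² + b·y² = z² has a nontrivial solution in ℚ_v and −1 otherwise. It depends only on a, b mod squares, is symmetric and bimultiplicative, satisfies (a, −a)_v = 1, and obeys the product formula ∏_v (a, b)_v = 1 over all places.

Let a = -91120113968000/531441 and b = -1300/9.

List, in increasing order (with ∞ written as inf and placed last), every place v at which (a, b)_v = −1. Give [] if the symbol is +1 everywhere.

[2, 5, 13, inf]

(a, b) ≡ (-3230, -13) mod (ℚ^×)²; places V = {2, 3, 5, 13, 17, 19, ∞}.
(a,b)_3: α=-12, u≡1; β=-2, v≡2 (mod 3); (1|3)=+1, (2|3)=-1; sign (−1)^0·+1^-2·-1^-12 = +1.
(a,b)_5: α=3, u≡1; β=2, v≡2 (mod 5); (1|5)=+1, (2|5)=-1; sign (−1)^0·+1^2·-1^3 = -1.
(a,b)_∞: sgn(-3230)=−, sgn(-13)=−, so -1.
(a,b)_17: α=3, u≡6; β=0, v≡1 (mod 17); (6|17)=-1, (1|17)=+1; sign (−1)^0·-1^0·+1^3 = +1.
(a,b)_13: α=2, u≡2; β=1, v≡12 (mod 13); (2|13)=-1, (12|13)=+1; sign (−1)^0·-1^1·+1^2 = -1.
(a,b)_2: α=7, β=2; u≡1, v≡3 (mod 8); ε(u)ε(v)=0·1, αω(v)=7·1, βω(u)=2·0; sum ≡ 1  ⇒  -1.
(a,b)_19: α=3, u≡4; β=0, v≡16 (mod 19); (4|19)=+1, (16|19)=+1; sign (−1)^0·+1^0·+1^3 = +1.
|Ram(-3230, -13)| = 4, even; anisotropic at {2, 5, 13, ∞}.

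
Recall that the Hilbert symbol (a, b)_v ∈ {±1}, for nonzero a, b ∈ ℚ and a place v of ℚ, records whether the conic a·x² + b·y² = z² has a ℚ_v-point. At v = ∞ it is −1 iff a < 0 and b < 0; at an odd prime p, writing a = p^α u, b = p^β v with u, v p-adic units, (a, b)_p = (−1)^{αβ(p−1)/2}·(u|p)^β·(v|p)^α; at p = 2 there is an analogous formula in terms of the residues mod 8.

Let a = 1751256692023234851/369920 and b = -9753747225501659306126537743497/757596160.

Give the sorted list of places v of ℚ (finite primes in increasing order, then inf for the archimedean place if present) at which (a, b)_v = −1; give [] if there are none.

[2, 31]

(a, b) ≡ (10695, -7130) mod (ℚ^×)²; places V = {2, 3, 5, 7, 13, 17, 23, 31, ∞}.
(a,b)_17: α=-2, u≡9; β=-2, v≡11 (mod 17); (9|17)=+1, (11|17)=-1; sign (−1)^0·+1^-2·-1^-2 = +1.
(a,b)_23: α=3, u≡22; β=5, v≡9 (mod 23); (22|23)=-1, (9|23)=+1; sign (−1)^1·-1^5·+1^3 = +1.
(a,b)_∞: sgn(10695)=+, sgn(-7130)=−, so +1.
(a,b)_3: α=5, u≡1; β=8, v≡1 (mod 3); (1|3)=+1, (1|3)=+1; sign (−1)^0·+1^8·+1^5 = +1.
(a,b)_2: α=-8, β=-19; u≡7, v≡3 (mod 8); ε(u)ε(v)=1·1, αω(v)=-8·1, βω(u)=-19·0; sum ≡ 1  ⇒  -1.
(a,b)_5: α=-1, u≡4; β=-1, v≡4 (mod 5); (4|5)=+1, (4|5)=+1; sign (−1)^0·+1^-1·+1^-1 = +1.
(a,b)_13: α=2, u≡4; β=4, v≡11 (mod 13); (4|13)=+1, (11|13)=-1; sign (−1)^0·+1^4·-1^2 = +1.
(a,b)_31: α=3, u≡5; β=5, v≡14 (mod 31); (5|31)=+1, (14|31)=+1; sign (−1)^1·+1^5·+1^3 = -1.
(a,b)_7: α=6, u≡6; β=10, v≡5 (mod 7); (6|7)=-1, (5|7)=-1; sign (−1)^0·-1^10·-1^6 = +1.
(10695, -7130 / ℚ) ramifies at {2, 31}: a division algebra.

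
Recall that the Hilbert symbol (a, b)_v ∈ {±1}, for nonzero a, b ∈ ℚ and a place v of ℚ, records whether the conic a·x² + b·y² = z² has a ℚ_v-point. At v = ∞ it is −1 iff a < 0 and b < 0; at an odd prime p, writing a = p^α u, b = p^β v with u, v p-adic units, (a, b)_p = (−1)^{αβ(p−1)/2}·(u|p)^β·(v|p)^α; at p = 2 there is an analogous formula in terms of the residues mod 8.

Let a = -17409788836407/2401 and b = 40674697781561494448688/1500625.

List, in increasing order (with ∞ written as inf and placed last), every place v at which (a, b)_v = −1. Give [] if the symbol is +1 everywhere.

[17, 29, 43, 53]

(a, b) ≡ (-6146463, 15283) mod (ℚ^×)²; places V = {2, 3, 5, 7, 11, 17, 29, 31, 43, 53, ∞}.
(a,b)_2: α=0, β=4; u≡1, v≡3 (mod 8); ε(u)ε(v)=0·1, αω(v)=0·1, βω(u)=4·0; sum ≡ 0  ⇒  +1.
(a,b)_∞: sgn(-6146463)=−, sgn(15283)=+, so +1.
(a,b)_31: α=1, u≡24; β=1, v≡7 (mod 31); (24|31)=-1, (7|31)=+1; sign (−1)^1·-1^1·+1^1 = +1.
(a,b)_5: α=0, u≡3; β=-4, v≡3 (mod 5); (3|5)=-1, (3|5)=-1; sign (−1)^0·-1^-4·-1^0 = +1.
(a,b)_11: α=2, u≡6; β=4, v≡4 (mod 11); (6|11)=-1, (4|11)=+1; sign (−1)^0·-1^4·+1^2 = +1.
(a,b)_3: α=5, u≡2; β=2, v≡1 (mod 3); (2|3)=-1, (1|3)=+1; sign (−1)^0·-1^2·+1^5 = +1.
(a,b)_43: α=1, u≡34; β=2, v≡18 (mod 43); (34|43)=-1, (18|43)=-1; sign (−1)^0·-1^2·-1^1 = -1.
(a,b)_7: α=-4, u≡5; β=-4, v≡1 (mod 7); (5|7)=-1, (1|7)=+1; sign (−1)^0·-1^-4·+1^-4 = +1.
(a,b)_17: α=2, u≡5; β=3, v≡15 (mod 17); (5|17)=-1, (15|17)=+1; sign (−1)^0·-1^3·+1^2 = -1.
(a,b)_53: α=1, u≡42; β=2, v≡34 (mod 53); (42|53)=+1, (34|53)=-1; sign (−1)^0·+1^2·-1^1 = -1.
(a,b)_29: α=1, u≡17; β=3, v≡1 (mod 29); (17|29)=-1, (1|29)=+1; sign (−1)^0·-1^3·+1^1 = -1.
(-6146463, 15283 / ℚ) ramifies at {17, 29, 43, 53}: a division algebra.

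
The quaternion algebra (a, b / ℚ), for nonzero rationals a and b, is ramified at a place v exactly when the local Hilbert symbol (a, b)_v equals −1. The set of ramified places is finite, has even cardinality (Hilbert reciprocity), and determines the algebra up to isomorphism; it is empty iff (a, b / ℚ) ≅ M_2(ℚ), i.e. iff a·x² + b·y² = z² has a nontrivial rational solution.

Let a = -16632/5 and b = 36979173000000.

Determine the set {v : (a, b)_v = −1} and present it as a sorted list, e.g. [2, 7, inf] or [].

[2, 3, 5, 11]

(a, b) ≡ (-2310, 77) mod (ℚ^×)²; places V = {2, 3, 5, 7, 11, ∞}.
(a,b)_11: α=1, u≡10; β=3, v≡8 (mod 11); (10|11)=-1, (8|11)=-1; sign (−1)^1·-1^3·-1^1 = -1.
(a,b)_2: α=3, β=6; u≡5, v≡5 (mod 8); ε(u)ε(v)=0·0, αω(v)=3·1, βω(u)=6·1; sum ≡ 1  ⇒  -1.
(a,b)_3: α=3, u≡1; β=4, v≡2 (mod 3); (1|3)=+1, (2|3)=-1; sign (−1)^0·+1^4·-1^3 = -1.
(a,b)_5: α=-1, u≡3; β=6, v≡2 (mod 5); (3|5)=-1, (2|5)=-1; sign (−1)^0·-1^6·-1^-1 = -1.
(a,b)_7: α=1, u≡5; β=3, v≡4 (mod 7); (5|7)=-1, (4|7)=+1; sign (−1)^1·-1^3·+1^1 = +1.
(a,b)_∞: sgn(-2310)=−, sgn(77)=+, so +1.
|Ram(-2310, 77)| = 4, even; anisotropic at {2, 3, 5, 11}.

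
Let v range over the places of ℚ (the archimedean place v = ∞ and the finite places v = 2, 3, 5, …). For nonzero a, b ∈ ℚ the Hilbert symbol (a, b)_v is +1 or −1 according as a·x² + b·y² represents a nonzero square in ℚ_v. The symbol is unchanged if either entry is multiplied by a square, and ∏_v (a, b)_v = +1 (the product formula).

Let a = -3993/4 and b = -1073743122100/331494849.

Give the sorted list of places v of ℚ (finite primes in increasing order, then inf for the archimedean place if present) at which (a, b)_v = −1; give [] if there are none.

Mod squares: a ≡ -33, b ≡ -6061. Check v ∈ {∞, 2, 3, 5, 7, 11, 17, 19, 29}.
v=5: a=5^0·(≡3), b=5^2·(≡4) mod 5; (3|5)=-1, (4|5)=+1; (−1)^{0·2·2}·(-1)^2·(+1)^0 = +1.
v=7: a=7^0·(≡1), b=7^-2·(≡1) mod 7; (1|7)=+1, (1|7)=+1; (−1)^{0·-2·3}·(+1)^-2·(+1)^0 = +1.
v=2: v_2(a)=-2, v_2(b)=2; units ≡ 7, 3 (mod 8); ε·ε+αω+βω = 1·1+-2·1+2·0 ≡ 1  ⇒  (a,b)_2 = -1.
v=3: a=3^1·(≡1), b=3^-4·(≡2) mod 3; (1|3)=+1, (2|3)=-1; (−1)^{1·-4·1}·(+1)^-4·(-1)^1 = -1.
v=19: a=19^0·(≡4), b=19^1·(≡16) mod 19; (4|19)=+1, (16|19)=+1; (−1)^{0·1·9}·(+1)^1·(+1)^0 = +1.
v=∞: -33 < 0 and -6061 < 0  ⇒  (a,b)_∞ = -1.
v=29: a=29^0·(≡24), b=29^1·(≡16) mod 29; (24|29)=+1, (16|29)=+1; (−1)^{0·1·14}·(+1)^1·(+1)^0 = +1.
v=11: a=11^3·(≡2), b=11^7·(≡8) mod 11; (2|11)=-1, (8|11)=-1; (−1)^{3·7·5}·(-1)^7·(-1)^3 = -1.
v=17: a=17^0·(≡9), b=17^-4·(≡1) mod 17; (9|17)=+1, (1|17)=+1; (−1)^{0·-4·8}·(+1)^-4·(+1)^0 = +1.
(-33, -6061 / ℚ) ramifies at {2, 3, 11, ∞}: a division algebra.

[2, 3, 11, inf]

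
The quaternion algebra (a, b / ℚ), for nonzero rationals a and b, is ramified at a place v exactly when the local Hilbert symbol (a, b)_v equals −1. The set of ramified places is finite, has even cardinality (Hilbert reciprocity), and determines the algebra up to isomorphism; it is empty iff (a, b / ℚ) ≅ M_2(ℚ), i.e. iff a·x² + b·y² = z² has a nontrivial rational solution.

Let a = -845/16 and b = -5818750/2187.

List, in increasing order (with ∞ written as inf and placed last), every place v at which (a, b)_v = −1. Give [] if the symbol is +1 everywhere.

Mod squares: a ≡ -5, b ≡ -570. Check v ∈ {∞, 2, 3, 5, 7, 13, 19}.
v=∞: -5 < 0 and -570 < 0  ⇒  (a,b)_∞ = -1.
v=13: a=13^2·(≡7), b=13^0·(≡8) mod 13; (7|13)=-1, (8|13)=-1; (−1)^{2·0·6}·(-1)^0·(-1)^2 = +1.
v=19: a=19^0·(≡3), b=19^1·(≡15) mod 19; (3|19)=-1, (15|19)=-1; (−1)^{0·1·9}·(-1)^1·(-1)^0 = -1.
v=7: a=7^0·(≡1), b=7^2·(≡4) mod 7; (1|7)=+1, (4|7)=+1; (−1)^{0·2·3}·(+1)^2·(+1)^0 = +1.
v=3: a=3^0·(≡1), b=3^-7·(≡2) mod 3; (1|3)=+1, (2|3)=-1; (−1)^{0·-7·1}·(+1)^-7·(-1)^0 = +1.
v=5: a=5^1·(≡1), b=5^5·(≡4) mod 5; (1|5)=+1, (4|5)=+1; (−1)^{1·5·2}·(+1)^5·(+1)^1 = +1.
v=2: v_2(a)=-4, v_2(b)=1; units ≡ 3, 3 (mod 8); ε·ε+αω+βω = 1·1+-4·1+1·1 ≡ 0  ⇒  (a,b)_2 = +1.
(-5, -570 / ℚ) ramifies at {19, ∞}: a division algebra.

[19, inf]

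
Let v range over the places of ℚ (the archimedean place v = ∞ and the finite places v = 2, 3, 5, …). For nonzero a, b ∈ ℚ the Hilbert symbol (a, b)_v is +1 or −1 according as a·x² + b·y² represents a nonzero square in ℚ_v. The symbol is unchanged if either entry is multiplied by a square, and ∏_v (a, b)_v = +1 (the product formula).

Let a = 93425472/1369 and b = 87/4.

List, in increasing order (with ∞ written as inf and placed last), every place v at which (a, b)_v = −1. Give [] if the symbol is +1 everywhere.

(a, b) ≡ (162197, 87) mod (ℚ^×)²; places V = {2, 3, 7, 17, 29, 37, 47, ∞}.
(a,b)_17: α=1, u≡1; β=0, v≡9 (mod 17); (1|17)=+1, (9|17)=+1; sign (−1)^0·+1^0·+1^1 = +1.
(a,b)_7: α=1, u≡4; β=0, v≡6 (mod 7); (4|7)=+1, (6|7)=-1; sign (−1)^0·+1^0·-1^1 = -1.
(a,b)_37: α=-2, u≡28; β=0, v≡31 (mod 37); (28|37)=+1, (31|37)=-1; sign (−1)^0·+1^0·-1^-2 = +1.
(a,b)_47: α=1, u≡40; β=0, v≡10 (mod 47); (40|47)=-1, (10|47)=-1; sign (−1)^0·-1^0·-1^1 = -1.
(a,b)_29: α=1, u≡22; β=1, v≡8 (mod 29); (22|29)=+1, (8|29)=-1; sign (−1)^0·+1^1·-1^1 = -1.
(a,b)_2: α=6, β=-2; u≡5, v≡7 (mod 8); ε(u)ε(v)=0·1, αω(v)=6·0, βω(u)=-2·1; sum ≡ 0  ⇒  +1.
(a,b)_3: α=2, u≡2; β=1, v≡2 (mod 3); (2|3)=-1, (2|3)=-1; sign (−1)^0·-1^1·-1^2 = -1.
(a,b)_∞: sgn(162197)=+, sgn(87)=+, so +1.
(162197, 87 / ℚ) ramifies at {3, 7, 29, 47}: a division algebra.

[3, 7, 29, 47]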